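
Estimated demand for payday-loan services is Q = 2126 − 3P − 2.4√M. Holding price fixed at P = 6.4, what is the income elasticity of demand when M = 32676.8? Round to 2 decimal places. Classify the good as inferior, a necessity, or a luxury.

-0.13 (inferior good)

At P = 6.4, M = 32676.8: Q = 1672.959.
Holding P constant, ∂Q/∂M = -2.4/(2√M) = -0.00663837.
η_M = (∂Q/∂M)·(M/Q) = -0.00663837 × (32676.8/1672.959) = -0.13.
Since η < 0, this is an inferior good.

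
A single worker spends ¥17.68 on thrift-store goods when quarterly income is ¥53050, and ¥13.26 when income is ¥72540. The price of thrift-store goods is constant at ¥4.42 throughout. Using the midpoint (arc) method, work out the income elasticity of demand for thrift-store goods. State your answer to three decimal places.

-0.921

With a constant price, Q₁ = 17.68/4.42 = 4.000 and Q₂ = 13.26/4.42 = 3.000 (equivalently, work directly with expenditure since P cancels).
Midpoint %ΔQ = (13.26 − 17.68)/15.47 = -0.28571; midpoint %ΔI = (72540 − 53050)/62795 = 0.31038.
η = -0.28571 / 0.31038 = -0.921.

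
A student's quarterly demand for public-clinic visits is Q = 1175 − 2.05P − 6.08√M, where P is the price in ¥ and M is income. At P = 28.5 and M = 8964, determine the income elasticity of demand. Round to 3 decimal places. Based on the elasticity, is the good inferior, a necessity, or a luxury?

At P = 28.5, M = 8964: Q = 540.930.
Holding P constant, ∂Q/∂M = -6.08/(2√M) = -0.0321087.
η_M = (∂Q/∂M)·(M/Q) = -0.0321087 × (8964/540.930) = -0.532.
Since η < 0, this is an inferior good.

-0.532 (inferior good)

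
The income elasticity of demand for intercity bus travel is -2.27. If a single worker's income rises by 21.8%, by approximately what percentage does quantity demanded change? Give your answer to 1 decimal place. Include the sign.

%ΔQ ≈ η × %ΔI = -2.27 × 21.8% = -49.5%.

-49.5%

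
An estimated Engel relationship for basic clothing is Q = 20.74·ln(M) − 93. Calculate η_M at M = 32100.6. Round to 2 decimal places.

0.17

At M = 32100.6: Q = 122.211.
dQ/dM = 20.74/M = 0.000646094 at this income.
η = (dQ/dM)·(M/Q) = 0.000646094 × (32100.6/122.211) = 0.17.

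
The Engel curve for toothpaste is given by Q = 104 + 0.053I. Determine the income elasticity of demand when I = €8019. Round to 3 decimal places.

At I = 8019: Q = 529.007.
dQ/dI = 0.053.
η = (dQ/dI)·(I/Q) = 0.053 × (8019/529.007) = 0.803.

0.803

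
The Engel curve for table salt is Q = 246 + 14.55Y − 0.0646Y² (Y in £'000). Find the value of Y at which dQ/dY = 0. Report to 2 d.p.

dQ/dY = 14.55 − 0.1292Y.
The good is inferior where dQ/dY < 0. Setting dQ/dY = 0 gives Y = 14.55 / 0.1292 = 112.62.

112.62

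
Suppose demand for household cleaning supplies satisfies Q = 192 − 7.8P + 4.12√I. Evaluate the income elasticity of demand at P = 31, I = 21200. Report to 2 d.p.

0.55

At P = 31, I = 21200: Q = 550.081.
Holding P constant, ∂Q/∂I = 4.12/(2√I) = 0.0141481.
η_I = (∂Q/∂I)·(I/Q) = 0.0141481 × (21200/550.081) = 0.55.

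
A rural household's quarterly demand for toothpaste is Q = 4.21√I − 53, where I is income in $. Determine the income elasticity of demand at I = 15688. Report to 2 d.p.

At I = 15688: Q = 474.310.
dQ/dI = 4.21/(2√I) = 0.0168062 at this income.
η = (dQ/dI)·(I/Q) = 0.0168062 × (15688/474.310) = 0.56.

0.56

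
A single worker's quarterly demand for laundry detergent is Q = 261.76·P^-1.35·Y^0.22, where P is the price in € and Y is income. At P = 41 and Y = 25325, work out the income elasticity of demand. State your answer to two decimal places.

For a multiplicative demand Q = A·P^α·Y^β, the income elasticity is β everywhere.
Here β = 0.22, so η = 0.22.

0.22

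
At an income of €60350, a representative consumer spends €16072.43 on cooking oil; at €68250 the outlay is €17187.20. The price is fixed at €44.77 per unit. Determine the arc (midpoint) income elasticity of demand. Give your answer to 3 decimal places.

0.546

With a constant price, Q₁ = 16072.43/44.77 = 359.000 and Q₂ = 17187.20/44.77 = 383.900 (equivalently, work directly with expenditure since P cancels).
Midpoint %ΔQ = (17187.20 − 16072.43)/16629.82 = 0.06703; midpoint %ΔI = (68250 − 60350)/64300 = 0.12286.
η = 0.06703 / 0.12286 = 0.546.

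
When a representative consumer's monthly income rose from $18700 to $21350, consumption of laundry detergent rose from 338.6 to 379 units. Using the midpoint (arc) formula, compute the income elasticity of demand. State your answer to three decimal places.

ΔQ = 379 − 338.6 = 40.4; midpoint Q̄ = (338.6 + 379)/2 = 358.8.
ΔI = 21350 − 18700 = 2650; midpoint Ī = (18700 + 21350)/2 = 20025.
η = (ΔQ/Q̄) ÷ (ΔI/Ī) = (40.4/358.8) ÷ (2650/20025) = 0.851.

0.851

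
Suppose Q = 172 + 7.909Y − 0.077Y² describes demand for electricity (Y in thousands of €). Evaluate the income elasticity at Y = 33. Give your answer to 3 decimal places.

0.267

At Y = 33: Q = 349.1440.
dQ/dY = 7.909 − 0.154Y = 2.82700.
η = (dQ/dY)·(Y/Q) = 2.82700 × (33/349.1440) = 0.267.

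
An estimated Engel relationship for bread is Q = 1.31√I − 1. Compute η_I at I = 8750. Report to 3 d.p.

At I = 8750: Q = 121.539.
dQ/dI = 1.31/(2√I) = 0.00700224 at this income.
η = (dQ/dI)·(I/Q) = 0.00700224 × (8750/121.539) = 0.504.

0.504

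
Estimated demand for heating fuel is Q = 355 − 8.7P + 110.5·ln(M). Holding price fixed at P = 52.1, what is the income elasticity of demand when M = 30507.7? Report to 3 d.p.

0.106

At P = 52.1, M = 30507.7: Q = 1042.724.
Holding P constant, ∂Q/∂M = 110.5/M = 0.00362204.
η_M = (∂Q/∂M)·(M/Q) = 0.00362204 × (30507.7/1042.724) = 0.106.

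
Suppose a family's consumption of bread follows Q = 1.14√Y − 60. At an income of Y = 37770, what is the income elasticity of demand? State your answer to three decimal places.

0.686

At Y = 37770: Q = 161.553.
dQ/dY = 1.14/(2√Y) = 0.00293293 at this income.
η = (dQ/dY)·(Y/Q) = 0.00293293 × (37770/161.553) = 0.686.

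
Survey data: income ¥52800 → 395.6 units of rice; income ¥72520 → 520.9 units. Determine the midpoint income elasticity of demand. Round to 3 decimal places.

ΔQ = 520.9 − 395.6 = 125.3; midpoint Q̄ = (395.6 + 520.9)/2 = 458.25.
ΔI = 72520 − 52800 = 19720; midpoint Ī = (52800 + 72520)/2 = 62660.
η = (ΔQ/Q̄) ÷ (ΔI/Ī) = (125.3/458.25) ÷ (19720/62660) = 0.869.

0.869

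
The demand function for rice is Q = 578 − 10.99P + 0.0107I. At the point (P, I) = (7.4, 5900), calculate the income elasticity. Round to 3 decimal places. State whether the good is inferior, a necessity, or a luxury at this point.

0.113 (necessity)

At P = 7.4, I = 5900: Q = 559.804.
Holding P constant, ∂Q/∂I = 0.0107.
η_I = (∂Q/∂I)·(I/Q) = 0.0107 × (5900/559.804) = 0.113.
Since 0 < η < 1, this is a necessity.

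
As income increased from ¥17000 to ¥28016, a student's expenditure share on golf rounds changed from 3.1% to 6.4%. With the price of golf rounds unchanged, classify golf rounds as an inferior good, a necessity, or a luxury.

luxury

The budget share rises as income rises, so η > 1.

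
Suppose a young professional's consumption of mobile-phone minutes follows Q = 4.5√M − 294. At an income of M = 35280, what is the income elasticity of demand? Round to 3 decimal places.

0.767

At M = 35280: Q = 551.234.
dQ/dM = 4.5/(2√M) = 0.0119789 at this income.
η = (dQ/dM)·(M/Q) = 0.0119789 × (35280/551.234) = 0.767.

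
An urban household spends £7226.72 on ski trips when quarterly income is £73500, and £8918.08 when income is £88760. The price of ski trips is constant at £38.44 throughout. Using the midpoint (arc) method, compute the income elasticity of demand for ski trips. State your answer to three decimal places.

1.114

With a constant price, Q₁ = 7226.72/38.44 = 188.000 and Q₂ = 8918.08/38.44 = 232.000 (equivalently, work directly with expenditure since P cancels).
Midpoint %ΔQ = (8918.08 − 7226.72)/8072.40 = 0.20952; midpoint %ΔI = (88760 − 73500)/81130 = 0.18809.
η = 0.20952 / 0.18809 = 1.114.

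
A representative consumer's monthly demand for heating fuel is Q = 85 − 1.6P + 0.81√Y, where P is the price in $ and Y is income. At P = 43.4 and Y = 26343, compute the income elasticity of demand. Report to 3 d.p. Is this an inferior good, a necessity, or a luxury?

At P = 43.4, Y = 26343: Q = 147.027.
Holding P constant, ∂Q/∂Y = 0.81/(2√Y) = 0.0024953.
η_Y = (∂Q/∂Y)·(Y/Q) = 0.0024953 × (26343/147.027) = 0.447.
Since 0 < η < 1, this is a necessity.

0.447 (necessity)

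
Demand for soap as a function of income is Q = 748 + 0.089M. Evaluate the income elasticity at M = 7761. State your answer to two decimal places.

0.48

At M = 7761: Q = 1438.729.
dQ/dM = 0.089.
η = (dQ/dM)·(M/Q) = 0.089 × (7761/1438.729) = 0.48.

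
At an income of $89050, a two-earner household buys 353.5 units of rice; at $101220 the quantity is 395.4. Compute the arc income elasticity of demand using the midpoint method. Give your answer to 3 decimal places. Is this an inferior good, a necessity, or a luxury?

ΔQ = 395.4 − 353.5 = 41.9; midpoint Q̄ = (353.5 + 395.4)/2 = 374.45.
ΔI = 101220 − 89050 = 12170; midpoint Ī = (89050 + 101220)/2 = 95135.
η = (ΔQ/Q̄) ÷ (ΔI/Ī) = (41.9/374.45) ÷ (12170/95135) = 0.875.
0 < η < 1 ⇒ necessity.

0.875 (necessity)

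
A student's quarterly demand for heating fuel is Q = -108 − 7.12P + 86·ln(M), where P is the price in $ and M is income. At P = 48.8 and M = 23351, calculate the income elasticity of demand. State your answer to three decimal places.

0.210

At P = 48.8, M = 23351: Q = 409.566.
Holding P constant, ∂Q/∂M = 86/M = 0.00368293.
η_M = (∂Q/∂M)·(M/Q) = 0.00368293 × (23351/409.566) = 0.210.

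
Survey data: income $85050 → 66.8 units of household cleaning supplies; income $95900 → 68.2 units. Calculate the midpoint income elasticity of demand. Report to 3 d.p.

ΔQ = 68.2 − 66.8 = 1.4; midpoint Q̄ = (66.8 + 68.2)/2 = 67.5.
ΔI = 95900 − 85050 = 10850; midpoint Ī = (85050 + 95900)/2 = 90475.
η = (ΔQ/Q̄) ÷ (ΔI/Ī) = (1.4/67.5) ÷ (10850/90475) = 0.173.

0.173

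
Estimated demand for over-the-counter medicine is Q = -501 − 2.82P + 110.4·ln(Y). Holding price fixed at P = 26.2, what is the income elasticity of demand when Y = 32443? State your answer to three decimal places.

At P = 26.2, Y = 32443: Q = 571.867.
Holding P constant, ∂Q/∂Y = 110.4/Y = 0.00340289.
η_Y = (∂Q/∂Y)·(Y/Q) = 0.00340289 × (32443/571.867) = 0.193.

0.193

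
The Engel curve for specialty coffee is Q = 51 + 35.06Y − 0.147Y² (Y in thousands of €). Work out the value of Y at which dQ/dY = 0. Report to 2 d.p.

dQ/dY = 35.06 − 0.294Y.
The good is inferior where dQ/dY < 0. Setting dQ/dY = 0 gives Y = 35.06 / 0.294 = 119.25.

119.25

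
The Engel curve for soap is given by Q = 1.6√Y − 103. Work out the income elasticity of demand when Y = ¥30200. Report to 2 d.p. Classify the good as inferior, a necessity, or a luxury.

0.79 (necessity)

At Y = 30200: Q = 175.050.
dQ/dY = 1.6/(2√Y) = 0.00460348 at this income.
η = (dQ/dY)·(Y/Q) = 0.00460348 × (30200/175.050) = 0.79.
Since 0 < η < 1, the good is a necessity.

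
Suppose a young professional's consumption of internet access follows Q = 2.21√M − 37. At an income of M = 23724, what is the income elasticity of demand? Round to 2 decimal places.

At M = 23724: Q = 303.397.
dQ/dM = 2.21/(2√M) = 0.00717411 at this income.
η = (dQ/dM)·(M/Q) = 0.00717411 × (23724/303.397) = 0.56.

0.56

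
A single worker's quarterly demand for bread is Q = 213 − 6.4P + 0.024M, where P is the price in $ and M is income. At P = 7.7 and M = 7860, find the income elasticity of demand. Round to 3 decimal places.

At P = 7.7, M = 7860: Q = 352.360.
Holding P constant, ∂Q/∂M = 0.024.
η_M = (∂Q/∂M)·(M/Q) = 0.024 × (7860/352.360) = 0.535.

0.535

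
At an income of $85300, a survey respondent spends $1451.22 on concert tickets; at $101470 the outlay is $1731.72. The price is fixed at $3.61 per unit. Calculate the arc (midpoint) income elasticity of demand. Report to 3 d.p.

1.018

With a constant price, Q₁ = 1451.22/3.61 = 402.000 and Q₂ = 1731.72/3.61 = 479.701 (equivalently, work directly with expenditure since P cancels).
Midpoint %ΔQ = (1731.72 − 1451.22)/1591.47 = 0.17625; midpoint %ΔI = (101470 − 85300)/93385 = 0.17315.
η = 0.17625 / 0.17315 = 1.018.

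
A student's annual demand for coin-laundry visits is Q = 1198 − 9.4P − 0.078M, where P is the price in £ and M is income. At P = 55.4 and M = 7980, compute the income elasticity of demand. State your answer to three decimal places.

At P = 55.4, M = 7980: Q = 54.800.
Holding P constant, ∂Q/∂M = −0.078.
η_M = (∂Q/∂M)·(M/Q) = -0.078 × (7980/54.800) = -11.358.

-11.358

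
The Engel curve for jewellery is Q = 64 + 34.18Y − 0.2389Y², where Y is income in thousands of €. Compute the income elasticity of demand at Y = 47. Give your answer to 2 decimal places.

0.48

At Y = 47: Q = 1142.7299.
dQ/dY = 34.18 − 0.4778Y = 11.72340.
η = (dQ/dY)·(Y/Q) = 11.72340 × (47/1142.7299) = 0.48.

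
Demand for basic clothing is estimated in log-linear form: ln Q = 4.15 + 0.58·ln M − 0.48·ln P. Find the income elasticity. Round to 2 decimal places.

0.58

In a log-linear demand, the coefficient on ln M is the income elasticity.
So η = 0.58.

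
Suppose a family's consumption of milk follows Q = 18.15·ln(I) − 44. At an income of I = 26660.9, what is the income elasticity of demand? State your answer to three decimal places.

At I = 26660.9: Q = 140.966.
dQ/dI = 18.15/I = 0.000680772 at this income.
η = (dQ/dI)·(I/Q) = 0.000680772 × (26660.9/140.966) = 0.129.

0.129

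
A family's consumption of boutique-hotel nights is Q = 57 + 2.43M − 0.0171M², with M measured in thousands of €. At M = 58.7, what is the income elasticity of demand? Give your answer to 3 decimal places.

0.176

At M = 58.7: Q = 140.7197.
dQ/dM = 2.43 − 0.0342M = 0.42246.
η = (dQ/dM)·(M/Q) = 0.42246 × (58.7/140.7197) = 0.176.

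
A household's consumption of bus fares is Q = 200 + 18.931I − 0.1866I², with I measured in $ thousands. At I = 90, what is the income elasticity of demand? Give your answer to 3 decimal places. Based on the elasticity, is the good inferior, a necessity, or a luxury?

-3.362 (inferior good)

At I = 90: Q = 392.3300.
dQ/dI = 18.931 − 0.3732I = -14.65700.
η = (dQ/dI)·(I/Q) = -14.65700 × (90/392.3300) = -3.362.
η < 0 ⇒ inferior good.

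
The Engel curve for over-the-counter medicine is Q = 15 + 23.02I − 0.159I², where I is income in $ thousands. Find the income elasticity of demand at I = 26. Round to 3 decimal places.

At I = 26: Q = 506.0360.
dQ/dI = 23.02 − 0.318I = 14.75200.
η = (dQ/dI)·(I/Q) = 14.75200 × (26/506.0360) = 0.758.

0.758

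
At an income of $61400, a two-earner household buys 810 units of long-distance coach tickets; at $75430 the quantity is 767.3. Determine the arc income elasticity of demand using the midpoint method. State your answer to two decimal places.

-0.26

ΔQ = 767.3 − 810 = -42.7; midpoint Q̄ = (810 + 767.3)/2 = 788.65.
ΔI = 75430 − 61400 = 14030; midpoint Ī = (61400 + 75430)/2 = 68415.
η = (ΔQ/Q̄) ÷ (ΔI/Ī) = (-42.7/788.65) ÷ (14030/68415) = -0.26.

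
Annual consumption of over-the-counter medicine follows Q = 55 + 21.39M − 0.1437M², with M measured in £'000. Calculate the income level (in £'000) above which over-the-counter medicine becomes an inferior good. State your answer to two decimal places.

dQ/dM = 21.39 − 0.2874M.
The good is inferior where dQ/dM < 0. Setting dQ/dM = 0 gives M = 21.39 / 0.2874 = 74.43.

74.43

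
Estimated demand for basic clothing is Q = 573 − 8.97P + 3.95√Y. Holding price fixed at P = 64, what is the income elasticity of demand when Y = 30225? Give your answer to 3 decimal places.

At P = 64, Y = 30225: Q = 685.641.
Holding P constant, ∂Q/∂Y = 3.95/(2√Y) = 0.0113601.
η_Y = (∂Q/∂Y)·(Y/Q) = 0.0113601 × (30225/685.641) = 0.501.

0.501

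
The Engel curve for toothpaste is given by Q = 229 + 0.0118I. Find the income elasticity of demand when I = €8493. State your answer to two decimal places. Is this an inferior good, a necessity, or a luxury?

0.30 (necessity)

At I = 8493: Q = 329.217.
dQ/dI = 0.0118.
η = (dQ/dI)·(I/Q) = 0.0118 × (8493/329.217) = 0.30.
Since 0 < η < 1, the good is a necessity.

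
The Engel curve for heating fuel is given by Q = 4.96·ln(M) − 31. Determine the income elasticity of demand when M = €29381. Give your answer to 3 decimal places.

0.248

At M = 29381: Q = 20.029.
dQ/dM = 4.96/M = 0.000168817 at this income.
η = (dQ/dM)·(M/Q) = 0.000168817 × (29381/20.029) = 0.248.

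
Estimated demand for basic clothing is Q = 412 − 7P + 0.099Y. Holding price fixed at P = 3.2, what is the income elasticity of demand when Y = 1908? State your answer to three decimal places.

0.327

At P = 3.2, Y = 1908: Q = 578.492.
Holding P constant, ∂Q/∂Y = 0.099.
η_Y = (∂Q/∂Y)·(Y/Q) = 0.099 × (1908/578.492) = 0.327.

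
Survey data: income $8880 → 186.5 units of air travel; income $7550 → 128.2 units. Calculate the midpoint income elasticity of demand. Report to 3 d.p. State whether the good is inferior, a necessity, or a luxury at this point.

2.289 (luxury)

ΔQ = 128.2 − 186.5 = -58.3; midpoint Q̄ = (186.5 + 128.2)/2 = 157.35.
ΔI = 7550 − 8880 = -1330; midpoint Ī = (8880 + 7550)/2 = 8215.
η = (ΔQ/Q̄) ÷ (ΔI/Ī) = (-58.3/157.35) ÷ (-1330/8215) = 2.289.
η > 1 ⇒ luxury.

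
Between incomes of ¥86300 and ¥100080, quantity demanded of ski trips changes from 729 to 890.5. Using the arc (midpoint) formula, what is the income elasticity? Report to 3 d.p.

1.349

ΔQ = 890.5 − 729 = 161.5; midpoint Q̄ = (729 + 890.5)/2 = 809.75.
ΔI = 100080 − 86300 = 13780; midpoint Ī = (86300 + 100080)/2 = 93190.
η = (ΔQ/Q̄) ÷ (ΔI/Ī) = (161.5/809.75) ÷ (13780/93190) = 1.349.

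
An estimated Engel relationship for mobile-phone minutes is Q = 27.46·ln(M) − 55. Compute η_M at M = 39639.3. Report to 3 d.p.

At M = 39639.3: Q = 235.735.
dQ/dM = 27.46/M = 0.000692747 at this income.
η = (dQ/dM)·(M/Q) = 0.000692747 × (39639.3/235.735) = 0.116.

0.116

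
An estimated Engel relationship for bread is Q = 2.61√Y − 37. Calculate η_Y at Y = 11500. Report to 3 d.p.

0.576

At Y = 11500: Q = 242.891.
dQ/dY = 2.61/(2√Y) = 0.0121692 at this income.
η = (dQ/dY)·(Y/Q) = 0.0121692 × (11500/242.891) = 0.576.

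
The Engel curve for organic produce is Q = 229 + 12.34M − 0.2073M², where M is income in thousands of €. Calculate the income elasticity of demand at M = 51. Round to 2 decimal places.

-1.41

At M = 51: Q = 319.1527.
dQ/dM = 12.34 − 0.4146M = -8.80460.
η = (dQ/dM)·(M/Q) = -8.80460 × (51/319.1527) = -1.41.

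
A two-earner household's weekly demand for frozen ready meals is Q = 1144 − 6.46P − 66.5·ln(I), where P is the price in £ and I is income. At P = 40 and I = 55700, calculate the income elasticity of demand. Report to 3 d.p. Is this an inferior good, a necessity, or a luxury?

At P = 40, I = 55700: Q = 158.906.
Holding P constant, ∂Q/∂I = -66.5/I = -0.0011939.
η_I = (∂Q/∂I)·(I/Q) = -0.0011939 × (55700/158.906) = -0.418.
Since η < 0, this is an inferior good.

-0.418 (inferior good)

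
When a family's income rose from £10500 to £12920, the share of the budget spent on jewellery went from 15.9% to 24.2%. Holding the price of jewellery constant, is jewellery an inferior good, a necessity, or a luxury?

luxury

The budget share rises as income rises, so η > 1.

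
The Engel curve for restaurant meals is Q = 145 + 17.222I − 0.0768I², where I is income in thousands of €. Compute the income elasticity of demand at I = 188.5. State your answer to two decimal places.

-3.34

At I = 188.5: Q = 662.4702.
dQ/dI = 17.222 − 0.1536I = -11.73160.
η = (dQ/dI)·(I/Q) = -11.73160 × (188.5/662.4702) = -3.34.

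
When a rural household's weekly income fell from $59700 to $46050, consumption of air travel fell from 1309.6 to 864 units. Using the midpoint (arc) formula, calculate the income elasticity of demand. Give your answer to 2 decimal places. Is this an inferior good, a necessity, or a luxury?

1.59 (luxury)

ΔQ = 864 − 1309.6 = -445.6; midpoint Q̄ = (1309.6 + 864)/2 = 1086.8.
ΔI = 46050 − 59700 = -13650; midpoint Ī = (59700 + 46050)/2 = 52875.
η = (ΔQ/Q̄) ÷ (ΔI/Ī) = (-445.6/1086.8) ÷ (-13650/52875) = 1.59.
η > 1 ⇒ luxury.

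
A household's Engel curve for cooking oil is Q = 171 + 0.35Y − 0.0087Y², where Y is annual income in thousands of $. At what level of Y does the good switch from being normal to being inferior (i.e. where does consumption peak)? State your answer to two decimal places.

20.11

dQ/dY = 0.35 − 0.0174Y.
The good is inferior where dQ/dY < 0. Setting dQ/dY = 0 gives Y = 0.35 / 0.0174 = 20.11.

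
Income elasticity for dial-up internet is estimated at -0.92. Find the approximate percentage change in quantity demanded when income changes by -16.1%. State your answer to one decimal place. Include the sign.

14.8%

%ΔQ ≈ η × %ΔI = -0.92 × (-16.1%) = 14.8%.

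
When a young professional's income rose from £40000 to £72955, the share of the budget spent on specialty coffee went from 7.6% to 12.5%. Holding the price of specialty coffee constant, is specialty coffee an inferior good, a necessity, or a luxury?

The budget share rises as income rises, so η > 1.

luxury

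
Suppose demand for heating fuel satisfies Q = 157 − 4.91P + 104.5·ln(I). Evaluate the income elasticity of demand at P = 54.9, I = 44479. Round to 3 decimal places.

0.104

At P = 54.9, I = 44479: Q = 1005.881.
Holding P constant, ∂Q/∂I = 104.5/I = 0.00234942.
η_I = (∂Q/∂I)·(I/Q) = 0.00234942 × (44479/1005.881) = 0.104.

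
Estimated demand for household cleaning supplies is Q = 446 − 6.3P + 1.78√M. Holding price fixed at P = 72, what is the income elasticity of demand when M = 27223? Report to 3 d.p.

0.513

At P = 72, M = 27223: Q = 286.089.
Holding P constant, ∂Q/∂M = 1.78/(2√M) = 0.00539414.
η_M = (∂Q/∂M)·(M/Q) = 0.00539414 × (27223/286.089) = 0.513.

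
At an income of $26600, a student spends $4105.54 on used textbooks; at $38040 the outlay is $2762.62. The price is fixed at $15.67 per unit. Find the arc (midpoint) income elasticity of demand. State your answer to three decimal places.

-1.105

With a constant price, Q₁ = 4105.54/15.67 = 262.000 and Q₂ = 2762.62/15.67 = 176.300 (equivalently, work directly with expenditure since P cancels).
Midpoint %ΔQ = (2762.62 − 4105.54)/3434.08 = -0.39106; midpoint %ΔI = (38040 − 26600)/32320 = 0.35396.
η = -0.39106 / 0.35396 = -1.105.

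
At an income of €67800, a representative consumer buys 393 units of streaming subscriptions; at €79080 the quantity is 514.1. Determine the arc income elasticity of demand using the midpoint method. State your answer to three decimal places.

ΔQ = 514.1 − 393 = 121.1; midpoint Q̄ = (393 + 514.1)/2 = 453.55.
ΔI = 79080 − 67800 = 11280; midpoint Ī = (67800 + 79080)/2 = 73440.
η = (ΔQ/Q̄) ÷ (ΔI/Ī) = (121.1/453.55) ÷ (11280/73440) = 1.738.

1.738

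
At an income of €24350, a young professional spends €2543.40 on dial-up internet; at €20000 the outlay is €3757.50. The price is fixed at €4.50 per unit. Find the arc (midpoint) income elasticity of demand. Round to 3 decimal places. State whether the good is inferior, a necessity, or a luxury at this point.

With a constant price, Q₁ = 2543.40/4.50 = 565.200 and Q₂ = 3757.50/4.50 = 835.000 (equivalently, work directly with expenditure since P cancels).
Midpoint %ΔQ = (3757.50 − 2543.40)/3150.45 = 0.38537; midpoint %ΔI = (20000 − 24350)/22175 = -0.19617.
η = 0.38537 / -0.19617 = -1.965.
η < 0 ⇒ inferior good.

-1.965 (inferior good)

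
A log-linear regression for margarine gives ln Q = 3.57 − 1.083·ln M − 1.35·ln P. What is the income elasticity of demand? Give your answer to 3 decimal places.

-1.083

In a log-linear demand, the coefficient on ln M is the income elasticity.
So η = -1.083.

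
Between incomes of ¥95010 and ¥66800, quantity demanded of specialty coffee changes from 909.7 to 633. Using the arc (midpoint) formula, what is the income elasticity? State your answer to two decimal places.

1.03

ΔQ = 633 − 909.7 = -276.7; midpoint Q̄ = (909.7 + 633)/2 = 771.35.
ΔI = 66800 − 95010 = -28210; midpoint Ī = (95010 + 66800)/2 = 80905.
η = (ΔQ/Q̄) ÷ (ΔI/Ī) = (-276.7/771.35) ÷ (-28210/80905) = 1.03.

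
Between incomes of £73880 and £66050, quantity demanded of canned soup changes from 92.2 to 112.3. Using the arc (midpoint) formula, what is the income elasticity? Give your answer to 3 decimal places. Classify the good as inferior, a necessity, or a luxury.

ΔQ = 112.3 − 92.2 = 20.1; midpoint Q̄ = (92.2 + 112.3)/2 = 102.25.
ΔI = 66050 − 73880 = -7830; midpoint Ī = (73880 + 66050)/2 = 69965.
η = (ΔQ/Q̄) ÷ (ΔI/Ī) = (20.1/102.25) ÷ (-7830/69965) = -1.757.
η < 0 ⇒ inferior good.

-1.757 (inferior good)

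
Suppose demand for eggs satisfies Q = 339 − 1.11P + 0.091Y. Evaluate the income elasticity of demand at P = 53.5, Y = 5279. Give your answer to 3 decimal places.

0.632

At P = 53.5, Y = 5279: Q = 760.004.
Holding P constant, ∂Q/∂Y = 0.091.
η_Y = (∂Q/∂Y)·(Y/Q) = 0.091 × (5279/760.004) = 0.632.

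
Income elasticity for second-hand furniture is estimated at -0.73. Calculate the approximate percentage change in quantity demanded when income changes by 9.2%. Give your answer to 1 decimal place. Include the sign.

%ΔQ ≈ η × %ΔI = -0.73 × 9.2% = -6.7%.

-6.7%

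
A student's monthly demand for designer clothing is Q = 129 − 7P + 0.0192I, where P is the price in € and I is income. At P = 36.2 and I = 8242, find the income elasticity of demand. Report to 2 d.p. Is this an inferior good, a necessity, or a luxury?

At P = 36.2, I = 8242: Q = 33.846.
Holding P constant, ∂Q/∂I = 0.0192.
η_I = (∂Q/∂I)·(I/Q) = 0.0192 × (8242/33.846) = 4.68.
Since η > 1, this is a luxury.

4.68 (luxury)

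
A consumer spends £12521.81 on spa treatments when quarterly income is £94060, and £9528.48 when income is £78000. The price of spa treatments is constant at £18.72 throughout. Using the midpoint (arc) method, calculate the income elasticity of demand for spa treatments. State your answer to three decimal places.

With a constant price, Q₁ = 12521.81/18.72 = 668.900 and Q₂ = 9528.48/18.72 = 509.000 (equivalently, work directly with expenditure since P cancels).
Midpoint %ΔQ = (9528.48 − 12521.81)/11025.15 = -0.27150; midpoint %ΔI = (78000 − 94060)/86030 = -0.18668.
η = -0.27150 / -0.18668 = 1.454.

1.454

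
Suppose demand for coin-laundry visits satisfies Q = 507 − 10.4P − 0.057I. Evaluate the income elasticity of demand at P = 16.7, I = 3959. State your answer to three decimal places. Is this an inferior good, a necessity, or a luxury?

-2.096 (inferior good)

At P = 16.7, I = 3959: Q = 107.657.
Holding P constant, ∂Q/∂I = −0.057.
η_I = (∂Q/∂I)·(I/Q) = -0.057 × (3959/107.657) = -2.096.
Since η < 0, this is an inferior good.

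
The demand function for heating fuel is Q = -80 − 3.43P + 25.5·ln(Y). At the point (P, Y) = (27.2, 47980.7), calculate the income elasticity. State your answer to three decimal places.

0.251

At P = 27.2, Y = 47980.7: Q = 101.557.
Holding P constant, ∂Q/∂Y = 25.5/Y = 0.000531464.
η_Y = (∂Q/∂Y)·(Y/Q) = 0.000531464 × (47980.7/101.557) = 0.251.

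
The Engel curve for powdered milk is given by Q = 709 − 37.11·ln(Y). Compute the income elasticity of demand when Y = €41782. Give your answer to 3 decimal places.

-0.118

At Y = 41782: Q = 314.141.
dQ/dY = -37.11/Y = -0.000888182 at this income.
η = (dQ/dY)·(Y/Q) = -0.000888182 × (41782/314.141) = -0.118.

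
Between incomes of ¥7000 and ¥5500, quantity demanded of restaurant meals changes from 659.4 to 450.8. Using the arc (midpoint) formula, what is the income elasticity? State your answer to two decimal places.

ΔQ = 450.8 − 659.4 = -208.6; midpoint Q̄ = (659.4 + 450.8)/2 = 555.1.
ΔI = 5500 − 7000 = -1500; midpoint Ī = (7000 + 5500)/2 = 6250.
η = (ΔQ/Q̄) ÷ (ΔI/Ī) = (-208.6/555.1) ÷ (-1500/6250) = 1.57.

1.57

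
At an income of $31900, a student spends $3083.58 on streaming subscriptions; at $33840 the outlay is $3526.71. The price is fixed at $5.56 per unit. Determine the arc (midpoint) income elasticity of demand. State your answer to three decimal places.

2.272

With a constant price, Q₁ = 3083.58/5.56 = 554.601 and Q₂ = 3526.71/5.56 = 634.300 (equivalently, work directly with expenditure since P cancels).
Midpoint %ΔQ = (3526.71 − 3083.58)/3305.15 = 0.13407; midpoint %ΔI = (33840 − 31900)/32870 = 0.05902.
η = 0.13407 / 0.05902 = 2.272.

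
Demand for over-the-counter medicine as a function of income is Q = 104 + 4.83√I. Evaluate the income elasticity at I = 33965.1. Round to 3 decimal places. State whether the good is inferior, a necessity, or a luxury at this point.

At I = 33965.1: Q = 994.151.
dQ/dI = 4.83/(2√I) = 0.0131039 at this income.
η = (dQ/dI)·(I/Q) = 0.0131039 × (33965.1/994.151) = 0.448.
Since 0 < η < 1, the good is a necessity.

0.448 (necessity)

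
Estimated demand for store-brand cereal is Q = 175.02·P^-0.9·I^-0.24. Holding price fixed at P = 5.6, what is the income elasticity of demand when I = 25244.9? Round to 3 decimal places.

-0.240

For a multiplicative demand Q = A·P^α·I^β, the income elasticity is β everywhere.
Here β = -0.24, so η = -0.240.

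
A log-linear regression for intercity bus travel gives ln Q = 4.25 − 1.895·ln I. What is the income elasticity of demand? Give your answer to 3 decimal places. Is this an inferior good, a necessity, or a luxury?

In a log-linear demand, the coefficient on ln I is the income elasticity.
So η = -1.895.
η < 0 ⇒ inferior good.

-1.895 (inferior good)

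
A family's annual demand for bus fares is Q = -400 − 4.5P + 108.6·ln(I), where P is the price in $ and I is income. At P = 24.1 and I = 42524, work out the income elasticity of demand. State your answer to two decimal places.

At P = 24.1, I = 42524: Q = 648.990.
Holding P constant, ∂Q/∂I = 108.6/I = 0.00255385.
η_I = (∂Q/∂I)·(I/Q) = 0.00255385 × (42524/648.990) = 0.17.

0.17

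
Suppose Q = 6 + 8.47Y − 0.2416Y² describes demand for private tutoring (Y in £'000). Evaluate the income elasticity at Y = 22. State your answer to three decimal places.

-0.630

At Y = 22: Q = 75.4056.
dQ/dY = 8.47 − 0.4832Y = -2.16040.
η = (dQ/dY)·(Y/Q) = -2.16040 × (22/75.4056) = -0.630.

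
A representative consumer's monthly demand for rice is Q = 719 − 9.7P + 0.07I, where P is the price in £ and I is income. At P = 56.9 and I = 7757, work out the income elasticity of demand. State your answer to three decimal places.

At P = 56.9, I = 7757: Q = 710.060.
Holding P constant, ∂Q/∂I = 0.07.
η_I = (∂Q/∂I)·(I/Q) = 0.07 × (7757/710.060) = 0.765.

0.765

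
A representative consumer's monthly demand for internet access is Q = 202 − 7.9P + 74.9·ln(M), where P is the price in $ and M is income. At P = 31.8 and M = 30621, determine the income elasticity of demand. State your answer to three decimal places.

0.103

At P = 31.8, M = 30621: Q = 724.455.
Holding P constant, ∂Q/∂M = 74.9/M = 0.00244603.
η_M = (∂Q/∂M)·(M/Q) = 0.00244603 × (30621/724.455) = 0.103.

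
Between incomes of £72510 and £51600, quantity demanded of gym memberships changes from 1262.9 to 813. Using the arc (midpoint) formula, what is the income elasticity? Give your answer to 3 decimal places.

1.286

ΔQ = 813 − 1262.9 = -449.9; midpoint Q̄ = (1262.9 + 813)/2 = 1037.95.
ΔI = 51600 − 72510 = -20910; midpoint Ī = (72510 + 51600)/2 = 62055.
η = (ΔQ/Q̄) ÷ (ΔI/Ī) = (-449.9/1037.95) ÷ (-20910/62055) = 1.286.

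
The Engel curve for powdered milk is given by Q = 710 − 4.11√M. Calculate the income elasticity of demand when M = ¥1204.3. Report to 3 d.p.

At M = 1204.3: Q = 567.371.
dQ/dM = -4.11/(2√M) = -0.0592167 at this income.
η = (dQ/dM)·(M/Q) = -0.0592167 × (1204.3/567.371) = -0.126.

-0.126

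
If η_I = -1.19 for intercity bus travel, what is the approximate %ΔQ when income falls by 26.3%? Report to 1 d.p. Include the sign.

%ΔQ ≈ η × %ΔI = -1.19 × (-26.3%) = 31.3%.

31.3%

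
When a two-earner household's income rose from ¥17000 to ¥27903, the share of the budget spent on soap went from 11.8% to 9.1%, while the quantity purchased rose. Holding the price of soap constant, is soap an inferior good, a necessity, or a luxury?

necessity

Quantity rises but the budget share falls as income rises, so 0 < η < 1.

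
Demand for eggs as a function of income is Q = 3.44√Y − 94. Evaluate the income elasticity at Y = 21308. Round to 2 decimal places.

0.62

At Y = 21308: Q = 408.146.
dQ/dY = 3.44/(2√Y) = 0.011783 at this income.
η = (dQ/dY)·(Y/Q) = 0.011783 × (21308/408.146) = 0.62.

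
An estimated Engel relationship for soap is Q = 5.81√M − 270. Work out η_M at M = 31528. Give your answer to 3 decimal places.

At M = 31528: Q = 761.631.
dQ/dM = 5.81/(2√M) = 0.0163606 at this income.
η = (dQ/dM)·(M/Q) = 0.0163606 × (31528/761.631) = 0.677.

0.677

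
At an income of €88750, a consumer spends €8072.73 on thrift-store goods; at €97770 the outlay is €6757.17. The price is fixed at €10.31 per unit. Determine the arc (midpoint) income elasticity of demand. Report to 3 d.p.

-1.834

With a constant price, Q₁ = 8072.73/10.31 = 783.000 and Q₂ = 6757.17/10.31 = 655.400 (equivalently, work directly with expenditure since P cancels).
Midpoint %ΔQ = (6757.17 − 8072.73)/7414.95 = -0.17742; midpoint %ΔI = (97770 − 88750)/93260 = 0.09672.
η = -0.17742 / 0.09672 = -1.834.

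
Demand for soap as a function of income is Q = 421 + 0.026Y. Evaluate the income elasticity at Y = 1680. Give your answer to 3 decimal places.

0.094

At Y = 1680: Q = 464.680.
dQ/dY = 0.026.
η = (dQ/dY)·(Y/Q) = 0.026 × (1680/464.680) = 0.094.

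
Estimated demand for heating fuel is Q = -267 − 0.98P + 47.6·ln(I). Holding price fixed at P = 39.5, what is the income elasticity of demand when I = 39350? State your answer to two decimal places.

0.24

At P = 39.5, I = 39350: Q = 197.910.
Holding P constant, ∂Q/∂I = 47.6/I = 0.00120966.
η_I = (∂Q/∂I)·(I/Q) = 0.00120966 × (39350/197.910) = 0.24.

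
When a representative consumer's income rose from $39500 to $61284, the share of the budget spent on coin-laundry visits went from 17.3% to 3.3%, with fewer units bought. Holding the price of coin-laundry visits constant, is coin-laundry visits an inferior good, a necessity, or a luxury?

inferior good

Quantity demanded falls as income rises, so η < 0.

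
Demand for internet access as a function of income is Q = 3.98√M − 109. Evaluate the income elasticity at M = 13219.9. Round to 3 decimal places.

At M = 13219.9: Q = 348.612.
dQ/dM = 3.98/(2√M) = 0.0173077 at this income.
η = (dQ/dM)·(M/Q) = 0.0173077 × (13219.9/348.612) = 0.656.

0.656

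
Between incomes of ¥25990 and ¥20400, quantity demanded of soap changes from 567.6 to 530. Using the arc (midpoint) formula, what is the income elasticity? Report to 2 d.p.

ΔQ = 530 − 567.6 = -37.6; midpoint Q̄ = (567.6 + 530)/2 = 548.8.
ΔI = 20400 − 25990 = -5590; midpoint Ī = (25990 + 20400)/2 = 23195.
η = (ΔQ/Q̄) ÷ (ΔI/Ī) = (-37.6/548.8) ÷ (-5590/23195) = 0.28.

0.28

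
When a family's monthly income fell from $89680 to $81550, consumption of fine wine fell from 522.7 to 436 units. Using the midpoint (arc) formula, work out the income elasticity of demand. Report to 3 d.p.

ΔQ = 436 − 522.7 = -86.7; midpoint Q̄ = (522.7 + 436)/2 = 479.35.
ΔI = 81550 − 89680 = -8130; midpoint Ī = (89680 + 81550)/2 = 85615.
η = (ΔQ/Q̄) ÷ (ΔI/Ī) = (-86.7/479.35) ÷ (-8130/85615) = 1.905.

1.905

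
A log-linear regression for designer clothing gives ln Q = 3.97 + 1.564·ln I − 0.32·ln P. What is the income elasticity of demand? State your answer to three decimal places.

In a log-linear demand, the coefficient on ln I is the income elasticity.
So η = 1.564.

1.564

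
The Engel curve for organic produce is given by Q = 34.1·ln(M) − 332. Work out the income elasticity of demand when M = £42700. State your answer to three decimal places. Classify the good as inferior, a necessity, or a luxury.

1.080 (luxury)

At M = 42700: Q = 31.573.
dQ/dM = 34.1/M = 0.000798595 at this income.
η = (dQ/dM)·(M/Q) = 0.000798595 × (42700/31.573) = 1.080.
Since η > 1, the good is a luxury.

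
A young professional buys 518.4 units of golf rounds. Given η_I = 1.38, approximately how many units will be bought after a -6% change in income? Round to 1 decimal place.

475.5

%ΔQ ≈ η × %ΔI = 1.38 × (-6%) = -8.28%.
New Q ≈ 518.4 × (1 − 0.0828) = 475.5.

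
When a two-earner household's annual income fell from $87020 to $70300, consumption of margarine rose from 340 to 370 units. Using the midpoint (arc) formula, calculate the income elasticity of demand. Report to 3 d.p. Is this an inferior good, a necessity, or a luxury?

-0.398 (inferior good)

ΔQ = 370 − 340 = 30; midpoint Q̄ = (340 + 370)/2 = 355.
ΔI = 70300 − 87020 = -16720; midpoint Ī = (87020 + 70300)/2 = 78660.
η = (ΔQ/Q̄) ÷ (ΔI/Ī) = (30/355) ÷ (-16720/78660) = -0.398.
η < 0 ⇒ inferior good.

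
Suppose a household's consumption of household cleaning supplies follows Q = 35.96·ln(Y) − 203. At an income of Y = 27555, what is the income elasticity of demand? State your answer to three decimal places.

At Y = 27555: Q = 164.653.
dQ/dY = 35.96/Y = 0.00130503 at this income.
η = (dQ/dY)·(Y/Q) = 0.00130503 × (27555/164.653) = 0.218.

0.218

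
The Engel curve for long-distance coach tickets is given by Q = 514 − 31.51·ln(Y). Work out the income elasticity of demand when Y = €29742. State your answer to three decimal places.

-0.166

At Y = 29742: Q = 189.437.
dQ/dY = -31.51/Y = -0.00105944 at this income.
η = (dQ/dY)·(Y/Q) = -0.00105944 × (29742/189.437) = -0.166.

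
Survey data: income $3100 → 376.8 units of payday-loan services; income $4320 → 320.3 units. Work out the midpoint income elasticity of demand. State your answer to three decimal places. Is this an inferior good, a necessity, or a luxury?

-0.493 (inferior good)

ΔQ = 320.3 − 376.8 = -56.5; midpoint Q̄ = (376.8 + 320.3)/2 = 348.55.
ΔI = 4320 − 3100 = 1220; midpoint Ī = (3100 + 4320)/2 = 3710.
η = (ΔQ/Q̄) ÷ (ΔI/Ī) = (-56.5/348.55) ÷ (1220/3710) = -0.493.
η < 0 ⇒ inferior good.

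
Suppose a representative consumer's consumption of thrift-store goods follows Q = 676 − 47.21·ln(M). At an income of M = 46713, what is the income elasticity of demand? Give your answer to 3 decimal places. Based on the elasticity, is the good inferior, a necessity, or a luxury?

-0.280 (inferior good)

At M = 46713: Q = 168.409.
dQ/dM = -47.21/M = -0.00101064 at this income.
η = (dQ/dM)·(M/Q) = -0.00101064 × (46713/168.409) = -0.280.
Since η < 0, the good is an inferior good.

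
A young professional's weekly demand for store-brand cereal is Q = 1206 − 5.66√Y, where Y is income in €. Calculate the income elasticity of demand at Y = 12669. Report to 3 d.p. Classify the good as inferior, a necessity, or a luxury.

-0.560 (inferior good)

At Y = 12669: Q = 568.929.
dQ/dY = -5.66/(2√Y) = -0.0251429 at this income.
η = (dQ/dY)·(Y/Q) = -0.0251429 × (12669/568.929) = -0.560.
Since η < 0, the good is an inferior good.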